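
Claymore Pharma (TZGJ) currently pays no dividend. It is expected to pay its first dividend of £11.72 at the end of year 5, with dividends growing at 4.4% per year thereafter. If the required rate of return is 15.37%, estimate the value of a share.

£60.30

Deferred-dividend DDM. At t=4 the remaining stream is a growing perpetuity with first payment D_5 = 11.72.
V_4 = D_5/(r−g) = 11.72/(0.1537−0.044) = 106.8368
P₀ = V_4/(1+r)^4 = 106.8368/(1+0.1537)^4 = 60.3045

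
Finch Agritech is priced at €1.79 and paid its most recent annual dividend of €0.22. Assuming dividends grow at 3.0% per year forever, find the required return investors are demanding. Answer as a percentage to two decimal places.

15.66%

Rearranging the constant-growth DDM: r = D₁/P₀ + g.
D₁ = 0.22 × (1 + 0.03) = 0.2266.
r = 0.2266 / 1.79 + 0.03 = 0.12659 + 0.03 = 0.15659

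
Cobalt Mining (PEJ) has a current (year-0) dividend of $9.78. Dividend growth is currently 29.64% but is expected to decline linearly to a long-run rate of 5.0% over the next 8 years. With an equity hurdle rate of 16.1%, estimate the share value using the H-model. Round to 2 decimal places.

$179.35

H-model: P₀ = D₀[(1+g_L) + H(g_S−g_L)]/(r−g_L), with H = 8/2 = 4.
P₀ = 9.78 × [(1+0.05) + 4×(0.2964−0.05)] / (0.161−0.05)
   = 9.78 × 2.0356 / 0.111 = 179.3529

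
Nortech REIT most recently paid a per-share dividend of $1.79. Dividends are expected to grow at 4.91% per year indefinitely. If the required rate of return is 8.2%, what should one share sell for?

$57.08

Gordon growth model: P₀ = D₁/(r − g). D₁ = 1.79 × (1 + 0.0491) = 1.8779.
P₀ = 1.8779 / (0.082 − 0.0491) = 1.8779 / 0.0329 = 57.0787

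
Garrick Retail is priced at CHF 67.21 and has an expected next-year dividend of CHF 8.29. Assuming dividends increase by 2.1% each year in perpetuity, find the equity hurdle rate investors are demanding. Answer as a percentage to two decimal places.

14.43%

Rearranging the constant-growth DDM: r = D₁/P₀ + g.
r = 8.2900 / 67.21 + 0.021 = 0.12334 + 0.021 = 0.14434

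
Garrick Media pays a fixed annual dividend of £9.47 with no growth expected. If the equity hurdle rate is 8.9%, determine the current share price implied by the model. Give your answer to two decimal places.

£106.40

Zero-growth DDM (perpetuity): P₀ = D/r = 9.47 / 0.089 = 106.4045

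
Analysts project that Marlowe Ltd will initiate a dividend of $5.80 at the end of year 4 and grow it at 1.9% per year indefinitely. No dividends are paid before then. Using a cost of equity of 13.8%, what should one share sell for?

Deferred-dividend DDM. At t=3 the remaining stream is a growing perpetuity with first payment D_4 = 5.80.
V_3 = D_4/(r−g) = 5.80/(0.138−0.019) = 48.7395
P₀ = V_3/(1+r)^3 = 48.7395/(1+0.138)^3 = 33.0715

$33.07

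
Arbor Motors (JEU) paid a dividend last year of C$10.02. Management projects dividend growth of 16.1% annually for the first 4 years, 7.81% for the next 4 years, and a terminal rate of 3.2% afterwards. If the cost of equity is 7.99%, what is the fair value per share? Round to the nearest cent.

Three-stage DDM. Project D₁…D_8; terminal Gordon value at t=8 with g = 0.032; discount at r = 0.0799.
D_1 = 11.6332
D_2 = 13.5062
D_3 = 15.6807
D_4 = 18.2052
D_5 = 19.6271
D_6 = 21.1600
D_7 = 22.8125
D_8 = 24.5942
TV_8 = 25.3812/(0.0799−0.032) = 529.8793
P₀ = Σ Dₜ/(1+r)ᵗ + TV_8/(1+r)^8 = 388.0038

C$388.00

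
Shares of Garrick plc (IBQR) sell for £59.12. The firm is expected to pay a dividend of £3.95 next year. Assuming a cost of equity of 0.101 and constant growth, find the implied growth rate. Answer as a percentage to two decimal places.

From P₀ = D₁/(r − g), the implied growth is g = r − D₁/P₀.
g = 0.101 − 3.95/59.12 = 0.101 − 0.06681 = 0.03419

3.42%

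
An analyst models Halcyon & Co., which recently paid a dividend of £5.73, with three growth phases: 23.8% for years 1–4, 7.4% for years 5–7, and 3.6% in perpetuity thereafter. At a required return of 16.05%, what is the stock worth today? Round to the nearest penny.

£95.06

Three-stage DDM. Project D₁…D_7; terminal Gordon value at t=7 with g = 0.036; discount at r = 0.1605.
D_1 = 7.0937
D_2 = 8.7821
D_3 = 10.8722
D_4 = 13.4598
D_5 = 14.4558
D_6 = 15.5255
D_7 = 16.6744
TV_7 = 17.2747/(0.1605−0.036) = 138.7524
P₀ = Σ Dₜ/(1+r)ᵗ + TV_7/(1+r)^7 = 95.0634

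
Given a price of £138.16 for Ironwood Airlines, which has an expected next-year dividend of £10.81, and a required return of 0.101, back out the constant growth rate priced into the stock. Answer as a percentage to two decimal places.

2.28%

From P₀ = D₁/(r − g), the implied growth is g = r − D₁/P₀.
g = 0.101 − 10.81/138.16 = 0.101 − 0.07824 = 0.02276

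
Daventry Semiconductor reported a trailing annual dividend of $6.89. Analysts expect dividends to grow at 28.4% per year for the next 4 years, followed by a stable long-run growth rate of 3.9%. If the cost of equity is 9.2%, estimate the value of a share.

$300.18

Two-stage DDM. Project D₁…D_4 at 0.284, terminal growth 0.039, discount at r = 0.092.
D_1 = 8.8468
D_2 = 11.3592
D_3 = 14.5853
D_4 = 18.7275
Terminal value at t=4: TV = D_5/(r−g) = 19.4579/(0.092−0.039) = 367.1293
P₀ = 8.8468/(1+0.092)^1 + 11.3592/(1+0.092)^2 + 14.5853/(1+0.092)^3 + 18.7275/(1+0.092)^4 + 367.1293/(1+0.092)^4 = 300.1816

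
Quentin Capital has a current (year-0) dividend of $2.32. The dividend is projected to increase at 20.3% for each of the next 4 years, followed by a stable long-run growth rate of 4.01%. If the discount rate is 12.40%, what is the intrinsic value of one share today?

$48.77

Two-stage DDM. Project D₁…D_4 at 0.203, terminal growth 0.0401, discount at r = 0.124.
D_1 = 2.7910
D_2 = 3.3575
D_3 = 4.0391
D_4 = 4.8590
Terminal value at t=4: TV = D_5/(r−g) = 5.0539/(0.124−0.0401) = 60.2370
P₀ = 2.7910/(1+0.124)^1 + 3.3575/(1+0.124)^2 + 4.0391/(1+0.124)^3 + 4.8590/(1+0.124)^4 + 60.2370/(1+0.124)^4 = 48.7690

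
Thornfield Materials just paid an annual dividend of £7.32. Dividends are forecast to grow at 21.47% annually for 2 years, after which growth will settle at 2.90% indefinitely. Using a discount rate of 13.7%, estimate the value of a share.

£95.78

Two-stage DDM. Project D₁…D_2 at 0.2147, terminal growth 0.029, discount at r = 0.137.
D_1 = 8.8916
D_2 = 10.8006
Terminal value at t=2: TV = D_3/(r−g) = 11.1138/(0.137−0.029) = 102.9060
P₀ = 8.8916/(1+0.137)^1 + 10.8006/(1+0.137)^2 + 102.9060/(1+0.137)^2 = 95.7761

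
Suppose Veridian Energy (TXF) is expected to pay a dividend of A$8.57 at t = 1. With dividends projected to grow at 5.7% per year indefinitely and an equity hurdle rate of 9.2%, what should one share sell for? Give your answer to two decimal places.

Gordon growth model: P₀ = D₁/(r − g), with D₁ = 8.57 given directly.
P₀ = 8.5700 / (0.092 − 0.057) = 8.5700 / 0.035 = 244.8571

A$244.86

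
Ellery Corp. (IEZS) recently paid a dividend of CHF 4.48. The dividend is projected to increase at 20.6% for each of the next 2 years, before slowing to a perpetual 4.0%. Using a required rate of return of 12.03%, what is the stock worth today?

Two-stage DDM. Project D₁…D_2 at 0.206, terminal growth 0.04, discount at r = 0.1203.
D_1 = 5.4029
D_2 = 6.5159
Terminal value at t=2: TV = D_3/(r−g) = 6.7765/(0.1203−0.04) = 84.3899
P₀ = 5.4029/(1+0.1203)^1 + 6.5159/(1+0.1203)^2 + 84.3899/(1+0.1203)^2 = 77.2534

CHF 77.25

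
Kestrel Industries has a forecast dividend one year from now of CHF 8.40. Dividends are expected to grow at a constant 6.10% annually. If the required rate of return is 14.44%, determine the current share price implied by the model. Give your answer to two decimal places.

Gordon growth model: P₀ = D₁/(r − g), with D₁ = 8.40 given directly.
P₀ = 8.4000 / (0.1444 − 0.061) = 8.4000 / 0.0834 = 100.7194

CHF 100.72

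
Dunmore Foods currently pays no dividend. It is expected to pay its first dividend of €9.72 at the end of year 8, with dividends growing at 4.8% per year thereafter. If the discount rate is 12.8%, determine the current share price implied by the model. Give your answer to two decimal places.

€52.29

Deferred-dividend DDM. At t=7 the remaining stream is a growing perpetuity with first payment D_8 = 9.72.
V_7 = D_8/(r−g) = 9.72/(0.128−0.048) = 121.5000
P₀ = V_7/(1+r)^7 = 121.5000/(1+0.128)^7 = 52.2893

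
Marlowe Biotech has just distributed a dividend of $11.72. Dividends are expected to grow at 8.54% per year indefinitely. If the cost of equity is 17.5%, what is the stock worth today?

Gordon growth model: P₀ = D₁/(r − g). D₁ = 11.72 × (1 + 0.0854) = 12.7209.
P₀ = 12.7209 / (0.175 − 0.0854) = 12.7209 / 0.0896 = 141.9742

$141.97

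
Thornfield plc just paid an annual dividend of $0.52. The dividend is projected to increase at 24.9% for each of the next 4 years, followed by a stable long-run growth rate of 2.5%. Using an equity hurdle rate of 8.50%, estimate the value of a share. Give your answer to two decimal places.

Two-stage DDM. Project D₁…D_4 at 0.249, terminal growth 0.025, discount at r = 0.085.
D_1 = 0.6495
D_2 = 0.8112
D_3 = 1.0132
D_4 = 1.2655
Terminal value at t=4: TV = D_5/(r−g) = 1.2971/(0.085−0.025) = 21.6185
P₀ = 0.6495/(1+0.085)^1 + 0.8112/(1+0.085)^2 + 1.0132/(1+0.085)^3 + 1.2655/(1+0.085)^4 + 21.6185/(1+0.085)^4 = 18.5934

$18.59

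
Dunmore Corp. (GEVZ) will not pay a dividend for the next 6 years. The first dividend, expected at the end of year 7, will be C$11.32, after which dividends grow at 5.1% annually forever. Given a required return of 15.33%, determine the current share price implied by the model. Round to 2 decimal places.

Deferred-dividend DDM. At t=6 the remaining stream is a growing perpetuity with first payment D_7 = 11.32.
V_6 = D_7/(r−g) = 11.32/(0.1533−0.051) = 110.6549
P₀ = V_6/(1+r)^6 = 110.6549/(1+0.1533)^6 = 47.0237

C$47.02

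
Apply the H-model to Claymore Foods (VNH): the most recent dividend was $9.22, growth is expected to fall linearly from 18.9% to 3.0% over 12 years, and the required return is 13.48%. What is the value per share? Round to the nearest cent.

$174.55

H-model: P₀ = D₀[(1+g_L) + H(g_S−g_L)]/(r−g_L), with H = 12/2 = 6.
P₀ = 9.22 × [(1+0.03) + 6×(0.189−0.03)] / (0.1348−0.03)
   = 9.22 × 1.9840 / 0.1048 = 174.5466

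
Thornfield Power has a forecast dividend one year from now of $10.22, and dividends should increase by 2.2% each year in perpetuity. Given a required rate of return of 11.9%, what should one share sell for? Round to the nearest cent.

Gordon growth model: P₀ = D₁/(r − g), with D₁ = 10.22 given directly.
P₀ = 10.2200 / (0.119 − 0.022) = 10.2200 / 0.097 = 105.3608

$105.36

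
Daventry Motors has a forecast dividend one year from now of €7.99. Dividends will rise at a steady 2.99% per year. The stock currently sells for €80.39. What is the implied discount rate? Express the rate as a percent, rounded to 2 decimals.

12.93%

Rearranging the constant-growth DDM: r = D₁/P₀ + g.
r = 7.9900 / 80.39 + 0.0299 = 0.09939 + 0.0299 = 0.12929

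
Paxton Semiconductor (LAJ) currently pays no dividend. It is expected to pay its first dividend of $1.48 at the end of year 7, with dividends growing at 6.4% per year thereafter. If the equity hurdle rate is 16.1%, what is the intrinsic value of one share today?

Deferred-dividend DDM. At t=6 the remaining stream is a growing perpetuity with first payment D_7 = 1.48.
V_6 = D_7/(r−g) = 1.48/(0.161−0.064) = 15.2577
P₀ = V_6/(1+r)^6 = 15.2577/(1+0.161)^6 = 6.2301

$6.23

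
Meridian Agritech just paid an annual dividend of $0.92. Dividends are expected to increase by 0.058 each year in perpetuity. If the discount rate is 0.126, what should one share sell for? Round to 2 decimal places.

Gordon growth model: P₀ = D₁/(r − g). D₁ = 0.92 × (1 + 0.058) = 0.9734.
P₀ = 0.9734 / (0.126 − 0.058) = 0.9734 / 0.068 = 14.3141

$14.31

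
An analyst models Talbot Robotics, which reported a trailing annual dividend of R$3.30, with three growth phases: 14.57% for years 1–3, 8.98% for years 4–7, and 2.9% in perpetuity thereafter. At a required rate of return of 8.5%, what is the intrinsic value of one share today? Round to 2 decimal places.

R$99.43

Three-stage DDM. Project D₁…D_7; terminal Gordon value at t=7 with g = 0.029; discount at r = 0.085.
D_1 = 3.7808
D_2 = 4.3317
D_3 = 4.9628
D_4 = 5.4085
D_5 = 5.8941
D_6 = 6.4234
D_7 = 7.0003
TV_7 = 7.2033/(0.085−0.029) = 128.6297
P₀ = Σ Dₜ/(1+r)ᵗ + TV_7/(1+r)^7 = 99.4302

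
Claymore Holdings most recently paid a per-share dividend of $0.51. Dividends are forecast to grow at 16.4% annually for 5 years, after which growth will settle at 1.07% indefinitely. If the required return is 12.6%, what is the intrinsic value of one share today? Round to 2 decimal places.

Two-stage DDM. Project D₁…D_5 at 0.164, terminal growth 0.0107, discount at r = 0.126.
D_1 = 0.5936
D_2 = 0.6910
D_3 = 0.8043
D_4 = 0.9362
D_5 = 1.0898
Terminal value at t=5: TV = D_6/(r−g) = 1.1014/(0.126−0.0107) = 9.5527
P₀ = 0.5936/(1+0.126)^1 + 0.6910/(1+0.126)^2 + 0.8043/(1+0.126)^3 + 0.9362/(1+0.126)^4 + 1.0898/(1+0.126)^5 + 9.5527/(1+0.126)^5 = 8.0977

$8.10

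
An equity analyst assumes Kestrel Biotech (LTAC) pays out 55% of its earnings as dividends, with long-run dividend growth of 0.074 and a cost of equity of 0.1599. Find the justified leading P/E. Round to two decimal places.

6.40

Justified leading P/E = b/(r−g) = 0.55/(0.1599−0.074) = 6.4028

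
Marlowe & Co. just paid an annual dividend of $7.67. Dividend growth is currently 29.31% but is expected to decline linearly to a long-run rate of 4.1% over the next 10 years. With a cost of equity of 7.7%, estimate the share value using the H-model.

$490.35

H-model: P₀ = D₀[(1+g_L) + H(g_S−g_L)]/(r−g_L), with H = 10/2 = 5.
P₀ = 7.67 × [(1+0.041) + 5×(0.2931−0.041)] / (0.077−0.041)
   = 7.67 × 2.3015 / 0.036 = 490.3474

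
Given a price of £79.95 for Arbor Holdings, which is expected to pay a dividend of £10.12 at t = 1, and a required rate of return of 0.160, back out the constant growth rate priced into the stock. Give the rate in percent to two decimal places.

From P₀ = D₁/(r − g), the implied growth is g = r − D₁/P₀.
g = 0.16 − 10.12/79.95 = 0.16 − 0.12658 = 0.03342

3.34%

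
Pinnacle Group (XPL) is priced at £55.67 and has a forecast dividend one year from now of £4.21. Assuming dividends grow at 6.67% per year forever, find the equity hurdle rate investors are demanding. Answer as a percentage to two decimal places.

Rearranging the constant-growth DDM: r = D₁/P₀ + g.
r = 4.2100 / 55.67 + 0.0667 = 0.07562 + 0.0667 = 0.14232

14.23%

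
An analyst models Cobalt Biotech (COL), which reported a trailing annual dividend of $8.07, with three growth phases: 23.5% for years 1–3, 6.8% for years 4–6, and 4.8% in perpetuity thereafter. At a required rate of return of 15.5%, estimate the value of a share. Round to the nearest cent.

$129.48

Three-stage DDM. Project D₁…D_6; terminal Gordon value at t=6 with g = 0.048; discount at r = 0.155.
D_1 = 9.9665
D_2 = 12.3086
D_3 = 15.2011
D_4 = 16.2348
D_5 = 17.3387
D_6 = 18.5177
TV_6 = 19.4066/(0.155−0.048) = 181.3701
P₀ = Σ Dₜ/(1+r)ᵗ + TV_6/(1+r)^6 = 129.4759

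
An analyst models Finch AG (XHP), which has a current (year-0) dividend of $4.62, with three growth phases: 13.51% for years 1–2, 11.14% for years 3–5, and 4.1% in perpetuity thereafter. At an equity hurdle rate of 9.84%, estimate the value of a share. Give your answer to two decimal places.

Three-stage DDM. Project D₁…D_5; terminal Gordon value at t=5 with g = 0.041; discount at r = 0.0984.
D_1 = 5.2442
D_2 = 5.9526
D_3 = 6.6158
D_4 = 7.3528
D_5 = 8.1719
TV_5 = 8.5069/(0.0984−0.041) = 148.2041
P₀ = Σ Dₜ/(1+r)ᵗ + TV_5/(1+r)^5 = 117.5583

$117.56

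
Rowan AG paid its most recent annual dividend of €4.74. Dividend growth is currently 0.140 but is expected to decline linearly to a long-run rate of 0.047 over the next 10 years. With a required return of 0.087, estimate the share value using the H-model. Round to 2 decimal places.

€179.17

H-model: P₀ = D₀[(1+g_L) + H(g_S−g_L)]/(r−g_L), with H = 10/2 = 5.
P₀ = 4.74 × [(1+0.047) + 5×(0.14−0.047)] / (0.087−0.047)
   = 4.74 × 1.5120 / 0.04 = 179.1720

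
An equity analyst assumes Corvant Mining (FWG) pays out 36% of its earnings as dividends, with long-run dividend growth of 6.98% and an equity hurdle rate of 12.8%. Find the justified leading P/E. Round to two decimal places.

Justified leading P/E = b/(r−g) = 0.36/(0.128−0.0698) = 6.1856

6.19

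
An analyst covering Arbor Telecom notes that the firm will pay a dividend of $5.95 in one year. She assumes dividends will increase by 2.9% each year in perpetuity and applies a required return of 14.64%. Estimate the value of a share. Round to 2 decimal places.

Gordon growth model: P₀ = D₁/(r − g), with D₁ = 5.95 given directly.
P₀ = 5.9500 / (0.1464 − 0.029) = 5.9500 / 0.1174 = 50.6814

$50.68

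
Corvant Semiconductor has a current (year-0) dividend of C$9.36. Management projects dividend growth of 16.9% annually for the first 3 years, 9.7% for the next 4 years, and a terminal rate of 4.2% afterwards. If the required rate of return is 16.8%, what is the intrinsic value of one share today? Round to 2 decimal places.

Three-stage DDM. Project D₁…D_7; terminal Gordon value at t=7 with g = 0.042; discount at r = 0.168.
D_1 = 10.9418
D_2 = 12.7910
D_3 = 14.9527
D_4 = 16.4031
D_5 = 17.9942
D_6 = 19.7396
D_7 = 21.6544
TV_7 = 22.5639/(0.168−0.042) = 179.0783
P₀ = Σ Dₜ/(1+r)ᵗ + TV_7/(1+r)^7 = 120.6833

C$120.68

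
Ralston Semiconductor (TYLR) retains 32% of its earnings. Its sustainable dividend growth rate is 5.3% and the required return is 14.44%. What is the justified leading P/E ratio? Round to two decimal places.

7.44

Payout ratio b = 1 − 0.32 = 0.68.
Justified leading P/E = b/(r−g) = 0.68/(0.1444−0.053) = 7.4398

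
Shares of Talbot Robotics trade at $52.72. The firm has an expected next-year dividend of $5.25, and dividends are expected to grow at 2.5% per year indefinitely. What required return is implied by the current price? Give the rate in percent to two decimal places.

12.46%

Rearranging the constant-growth DDM: r = D₁/P₀ + g.
r = 5.2500 / 52.72 + 0.025 = 0.09958 + 0.025 = 0.12458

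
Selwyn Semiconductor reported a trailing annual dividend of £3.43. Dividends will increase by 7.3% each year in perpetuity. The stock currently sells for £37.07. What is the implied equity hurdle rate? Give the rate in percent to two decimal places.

17.23%

Rearranging the constant-growth DDM: r = D₁/P₀ + g.
D₁ = 3.43 × (1 + 0.073) = 3.6804.
r = 3.6804 / 37.07 + 0.073 = 0.09928 + 0.073 = 0.17228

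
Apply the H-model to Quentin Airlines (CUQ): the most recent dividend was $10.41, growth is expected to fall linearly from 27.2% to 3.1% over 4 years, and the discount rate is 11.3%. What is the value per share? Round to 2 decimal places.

H-model: P₀ = D₀[(1+g_L) + H(g_S−g_L)]/(r−g_L), with H = 4/2 = 2.
P₀ = 10.41 × [(1+0.031) + 2×(0.272−0.031)] / (0.113−0.031)
   = 10.41 × 1.5130 / 0.082 = 192.0772

$192.08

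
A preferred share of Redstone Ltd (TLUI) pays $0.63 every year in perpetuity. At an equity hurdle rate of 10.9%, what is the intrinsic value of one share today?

Zero-growth DDM (perpetuity): P₀ = D/r = 0.63 / 0.109 = 5.7798

$5.78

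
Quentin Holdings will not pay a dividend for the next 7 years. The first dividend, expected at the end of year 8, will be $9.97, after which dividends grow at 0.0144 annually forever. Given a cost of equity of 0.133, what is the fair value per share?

Deferred-dividend DDM. At t=7 the remaining stream is a growing perpetuity with first payment D_8 = 9.97.
V_7 = D_8/(r−g) = 9.97/(0.133−0.0144) = 84.0641
P₀ = V_7/(1+r)^7 = 84.0641/(1+0.133)^7 = 35.0753

$35.08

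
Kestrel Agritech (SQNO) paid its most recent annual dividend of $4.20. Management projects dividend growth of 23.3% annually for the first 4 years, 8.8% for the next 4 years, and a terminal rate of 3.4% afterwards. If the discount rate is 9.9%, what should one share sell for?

Three-stage DDM. Project D₁…D_8; terminal Gordon value at t=8 with g = 0.034; discount at r = 0.099.
D_1 = 5.1786
D_2 = 6.3852
D_3 = 7.8730
D_4 = 9.7074
D_5 = 10.5616
D_6 = 11.4910
D_7 = 12.5023
D_8 = 13.6025
TV_8 = 14.0649/(0.099−0.034) = 216.3836
P₀ = Σ Dₜ/(1+r)ᵗ + TV_8/(1+r)^8 = 150.2244

$150.22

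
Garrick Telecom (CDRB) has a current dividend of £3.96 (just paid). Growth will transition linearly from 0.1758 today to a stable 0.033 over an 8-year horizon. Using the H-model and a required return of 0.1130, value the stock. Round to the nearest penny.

£79.41

H-model: P₀ = D₀[(1+g_L) + H(g_S−g_L)]/(r−g_L), with H = 8/2 = 4.
P₀ = 3.96 × [(1+0.033) + 4×(0.1758−0.033)] / (0.113−0.033)
   = 3.96 × 1.6042 / 0.08 = 79.4079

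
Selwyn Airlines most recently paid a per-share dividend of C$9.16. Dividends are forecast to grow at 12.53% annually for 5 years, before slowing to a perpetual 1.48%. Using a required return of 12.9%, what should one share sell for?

C$125.42

Two-stage DDM. Project D₁…D_5 at 0.1253, terminal growth 0.0148, discount at r = 0.129.
D_1 = 10.3077
D_2 = 11.5993
D_3 = 13.0527
D_4 = 14.6882
D_5 = 16.5286
Terminal value at t=5: TV = D_6/(r−g) = 16.7733/(0.129−0.0148) = 146.8762
P₀ = 10.3077/(1+0.129)^1 + 11.5993/(1+0.129)^2 + 13.0527/(1+0.129)^3 + 14.6882/(1+0.129)^4 + 16.5286/(1+0.129)^5 + 146.8762/(1+0.129)^5 = 125.4239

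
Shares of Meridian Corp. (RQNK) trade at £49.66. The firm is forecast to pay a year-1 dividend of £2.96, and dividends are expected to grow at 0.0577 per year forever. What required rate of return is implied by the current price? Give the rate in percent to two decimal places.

11.73%

Rearranging the constant-growth DDM: r = D₁/P₀ + g.
r = 2.9600 / 49.66 + 0.0577 = 0.05961 + 0.0577 = 0.11731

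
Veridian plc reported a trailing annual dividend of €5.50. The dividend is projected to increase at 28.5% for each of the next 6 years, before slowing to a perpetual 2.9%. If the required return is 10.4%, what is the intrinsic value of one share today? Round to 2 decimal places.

€245.68

Two-stage DDM. Project D₁…D_6 at 0.285, terminal growth 0.029, discount at r = 0.104.
D_1 = 7.0675
D_2 = 9.0817
D_3 = 11.6700
D_4 = 14.9960
D_5 = 19.2698
D_6 = 24.7618
Terminal value at t=6: TV = D_7/(r−g) = 25.4798/(0.104−0.029) = 339.7313
P₀ = 7.0675/(1+0.104)^1 + 9.0817/(1+0.104)^2 + 11.6700/(1+0.104)^3 + 14.9960/(1+0.104)^4 + 19.2698/(1+0.104)^5 + 24.7618/(1+0.104)^6 + 339.7313/(1+0.104)^6 = 245.6850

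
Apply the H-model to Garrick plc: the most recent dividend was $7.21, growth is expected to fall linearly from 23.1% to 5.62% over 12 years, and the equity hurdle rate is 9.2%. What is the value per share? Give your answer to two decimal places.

H-model: P₀ = D₀[(1+g_L) + H(g_S−g_L)]/(r−g_L), with H = 12/2 = 6.
P₀ = 7.21 × [(1+0.0562) + 6×(0.231−0.0562)] / (0.092−0.0562)
   = 7.21 × 2.1050 / 0.0358 = 423.9399

$423.94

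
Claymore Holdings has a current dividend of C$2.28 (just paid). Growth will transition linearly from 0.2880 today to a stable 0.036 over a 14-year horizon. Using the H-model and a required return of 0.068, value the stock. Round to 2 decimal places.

C$199.50

H-model: P₀ = D₀[(1+g_L) + H(g_S−g_L)]/(r−g_L), with H = 14/2 = 7.
P₀ = 2.28 × [(1+0.036) + 7×(0.288−0.036)] / (0.068−0.036)
   = 2.28 × 2.8000 / 0.032 = 199.5000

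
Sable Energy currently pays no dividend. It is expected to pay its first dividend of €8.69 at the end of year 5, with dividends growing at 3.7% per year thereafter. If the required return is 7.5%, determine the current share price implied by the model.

€171.24

Deferred-dividend DDM. At t=4 the remaining stream is a growing perpetuity with first payment D_5 = 8.69.
V_4 = D_5/(r−g) = 8.69/(0.075−0.037) = 228.6842
P₀ = V_4/(1+r)^4 = 228.6842/(1+0.075)^4 = 171.2389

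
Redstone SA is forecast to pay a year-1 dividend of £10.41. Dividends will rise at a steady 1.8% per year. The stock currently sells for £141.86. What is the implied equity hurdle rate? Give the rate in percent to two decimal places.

9.14%

Rearranging the constant-growth DDM: r = D₁/P₀ + g.
r = 10.4100 / 141.86 + 0.018 = 0.07338 + 0.018 = 0.09138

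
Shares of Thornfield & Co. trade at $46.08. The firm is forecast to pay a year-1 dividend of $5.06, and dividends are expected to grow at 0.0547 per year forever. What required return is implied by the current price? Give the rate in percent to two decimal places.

Rearranging the constant-growth DDM: r = D₁/P₀ + g.
r = 5.0600 / 46.08 + 0.0547 = 0.10981 + 0.0547 = 0.16451

16.45%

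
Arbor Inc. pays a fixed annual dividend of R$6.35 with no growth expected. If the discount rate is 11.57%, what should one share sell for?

Zero-growth DDM (perpetuity): P₀ = D/r = 6.35 / 0.1157 = 54.8833

R$54.88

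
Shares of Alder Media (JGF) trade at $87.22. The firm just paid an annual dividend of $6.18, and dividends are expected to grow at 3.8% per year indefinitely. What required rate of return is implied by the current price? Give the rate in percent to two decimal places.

11.15%

Rearranging the constant-growth DDM: r = D₁/P₀ + g.
D₁ = 6.18 × (1 + 0.038) = 6.4148.
r = 6.4148 / 87.22 + 0.038 = 0.07355 + 0.038 = 0.11155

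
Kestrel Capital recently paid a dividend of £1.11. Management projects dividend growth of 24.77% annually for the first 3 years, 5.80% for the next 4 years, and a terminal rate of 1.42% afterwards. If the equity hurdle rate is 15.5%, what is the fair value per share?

Three-stage DDM. Project D₁…D_7; terminal Gordon value at t=7 with g = 0.0142; discount at r = 0.155.
D_1 = 1.3849
D_2 = 1.7280
D_3 = 2.1560
D_4 = 2.2811
D_5 = 2.4134
D_6 = 2.5534
D_7 = 2.7014
TV_7 = 2.7398/(0.155−0.0142) = 19.4588
P₀ = Σ Dₜ/(1+r)ᵗ + TV_7/(1+r)^7 = 15.5068

£15.51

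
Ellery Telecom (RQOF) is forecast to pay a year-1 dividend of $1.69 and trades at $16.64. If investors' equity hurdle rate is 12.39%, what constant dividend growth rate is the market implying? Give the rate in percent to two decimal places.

2.23%

From P₀ = D₁/(r − g), the implied growth is g = r − D₁/P₀.
g = 0.1239 − 1.69/16.64 = 0.1239 − 0.10156 = 0.02234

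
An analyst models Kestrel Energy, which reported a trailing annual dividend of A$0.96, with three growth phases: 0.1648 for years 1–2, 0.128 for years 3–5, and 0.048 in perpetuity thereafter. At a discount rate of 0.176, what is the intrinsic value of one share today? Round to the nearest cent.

A$11.30

Three-stage DDM. Project D₁…D_5; terminal Gordon value at t=5 with g = 0.048; discount at r = 0.176.
D_1 = 1.1182
D_2 = 1.3025
D_3 = 1.4692
D_4 = 1.6573
D_5 = 1.8694
TV_5 = 1.9591/(0.176−0.048) = 15.3057
P₀ = Σ Dₜ/(1+r)ᵗ + TV_5/(1+r)^5 = 11.2984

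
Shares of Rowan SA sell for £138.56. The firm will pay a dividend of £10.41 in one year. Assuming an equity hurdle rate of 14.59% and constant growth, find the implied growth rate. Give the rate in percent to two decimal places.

From P₀ = D₁/(r − g), the implied growth is g = r − D₁/P₀.
g = 0.1459 − 10.41/138.56 = 0.1459 − 0.07513 = 0.07077

7.08%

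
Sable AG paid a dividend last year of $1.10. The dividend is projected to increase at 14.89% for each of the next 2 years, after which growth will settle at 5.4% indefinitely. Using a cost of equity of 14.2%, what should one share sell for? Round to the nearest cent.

$15.55

Two-stage DDM. Project D₁…D_2 at 0.1489, terminal growth 0.054, discount at r = 0.142.
D_1 = 1.2638
D_2 = 1.4520
Terminal value at t=2: TV = D_3/(r−g) = 1.5304/(0.142−0.054) = 17.3906
P₀ = 1.2638/(1+0.142)^1 + 1.4520/(1+0.142)^2 + 17.3906/(1+0.142)^2 = 15.5547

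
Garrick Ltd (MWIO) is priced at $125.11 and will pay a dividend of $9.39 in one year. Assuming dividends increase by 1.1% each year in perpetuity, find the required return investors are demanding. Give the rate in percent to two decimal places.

8.61%

Rearranging the constant-growth DDM: r = D₁/P₀ + g.
r = 9.3900 / 125.11 + 0.011 = 0.07505 + 0.011 = 0.08605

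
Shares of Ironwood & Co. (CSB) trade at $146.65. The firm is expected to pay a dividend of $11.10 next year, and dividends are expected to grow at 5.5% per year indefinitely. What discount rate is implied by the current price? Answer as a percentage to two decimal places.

Rearranging the constant-growth DDM: r = D₁/P₀ + g.
r = 11.1000 / 146.65 + 0.055 = 0.07569 + 0.055 = 0.13069

13.07%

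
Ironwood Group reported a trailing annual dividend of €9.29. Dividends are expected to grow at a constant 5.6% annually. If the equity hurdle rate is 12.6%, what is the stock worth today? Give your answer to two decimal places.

Gordon growth model: P₀ = D₁/(r − g). D₁ = 9.29 × (1 + 0.056) = 9.8102.
P₀ = 9.8102 / (0.126 − 0.056) = 9.8102 / 0.07 = 140.1463

€140.15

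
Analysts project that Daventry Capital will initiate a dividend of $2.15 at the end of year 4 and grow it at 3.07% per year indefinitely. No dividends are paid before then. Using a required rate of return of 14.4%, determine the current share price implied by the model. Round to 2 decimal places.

Deferred-dividend DDM. At t=3 the remaining stream is a growing perpetuity with first payment D_4 = 2.15.
V_3 = D_4/(r−g) = 2.15/(0.144−0.0307) = 18.9762
P₀ = V_3/(1+r)^3 = 18.9762/(1+0.144)^3 = 12.6745

$12.67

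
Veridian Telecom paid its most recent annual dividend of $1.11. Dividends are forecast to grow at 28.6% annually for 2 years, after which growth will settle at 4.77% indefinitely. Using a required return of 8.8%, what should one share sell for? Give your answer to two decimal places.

$43.18

Two-stage DDM. Project D₁…D_2 at 0.286, terminal growth 0.0477, discount at r = 0.088.
D_1 = 1.4275
D_2 = 1.8357
Terminal value at t=2: TV = D_3/(r−g) = 1.9233/(0.088−0.0477) = 47.7240
P₀ = 1.4275/(1+0.088)^1 + 1.8357/(1+0.088)^2 + 47.7240/(1+0.088)^2 = 43.1789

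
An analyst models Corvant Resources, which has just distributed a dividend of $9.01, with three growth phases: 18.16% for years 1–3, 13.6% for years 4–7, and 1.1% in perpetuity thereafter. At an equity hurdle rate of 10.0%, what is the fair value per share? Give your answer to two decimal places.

Three-stage DDM. Project D₁…D_7; terminal Gordon value at t=7 with g = 0.011; discount at r = 0.1.
D_1 = 10.6462
D_2 = 12.5796
D_3 = 14.8640
D_4 = 16.8855
D_5 = 19.1820
D_6 = 21.7907
D_7 = 24.7542
TV_7 = 25.0265/(0.1−0.011) = 281.1970
P₀ = Σ Dₜ/(1+r)ᵗ + TV_7/(1+r)^7 = 223.9875

$223.99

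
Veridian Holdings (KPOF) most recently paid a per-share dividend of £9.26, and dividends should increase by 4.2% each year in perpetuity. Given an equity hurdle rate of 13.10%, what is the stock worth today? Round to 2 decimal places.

Gordon growth model: P₀ = D₁/(r − g). D₁ = 9.26 × (1 + 0.042) = 9.6489.
P₀ = 9.6489 / (0.131 − 0.042) = 9.6489 / 0.089 = 108.4148

£108.41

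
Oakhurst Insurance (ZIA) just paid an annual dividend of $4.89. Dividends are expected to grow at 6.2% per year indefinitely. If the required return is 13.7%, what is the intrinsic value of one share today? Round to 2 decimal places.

Gordon growth model: P₀ = D₁/(r − g). D₁ = 4.89 × (1 + 0.062) = 5.1932.
P₀ = 5.1932 / (0.137 − 0.062) = 5.1932 / 0.075 = 69.2424

$69.24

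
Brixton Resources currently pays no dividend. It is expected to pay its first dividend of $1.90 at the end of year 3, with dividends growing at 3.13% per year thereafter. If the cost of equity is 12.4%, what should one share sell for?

Deferred-dividend DDM. At t=2 the remaining stream is a growing perpetuity with first payment D_3 = 1.90.
V_2 = D_3/(r−g) = 1.90/(0.124−0.0313) = 20.4962
P₀ = V_2/(1+r)^2 = 20.4962/(1+0.124)^2 = 16.2234

$16.22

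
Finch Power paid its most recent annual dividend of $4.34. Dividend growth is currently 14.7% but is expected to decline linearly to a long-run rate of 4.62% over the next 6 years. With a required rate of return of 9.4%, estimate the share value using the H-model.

$122.45

H-model: P₀ = D₀[(1+g_L) + H(g_S−g_L)]/(r−g_L), with H = 6/2 = 3.
P₀ = 4.34 × [(1+0.0462) + 3×(0.147−0.0462)] / (0.094−0.0462)
   = 4.34 × 1.3486 / 0.0478 = 122.4461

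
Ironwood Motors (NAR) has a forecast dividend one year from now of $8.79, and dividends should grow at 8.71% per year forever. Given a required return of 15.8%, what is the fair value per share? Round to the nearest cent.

$123.98

Gordon growth model: P₀ = D₁/(r − g), with D₁ = 8.79 given directly.
P₀ = 8.7900 / (0.158 − 0.0871) = 8.7900 / 0.0709 = 123.9774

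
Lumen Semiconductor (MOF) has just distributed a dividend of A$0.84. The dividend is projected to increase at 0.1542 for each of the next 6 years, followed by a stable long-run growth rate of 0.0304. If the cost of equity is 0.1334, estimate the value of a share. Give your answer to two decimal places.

Two-stage DDM. Project D₁…D_6 at 0.1542, terminal growth 0.0304, discount at r = 0.1334.
D_1 = 0.9695
D_2 = 1.1190
D_3 = 1.2916
D_4 = 1.4907
D_5 = 1.7206
D_6 = 1.9859
Terminal value at t=6: TV = D_7/(r−g) = 2.0463/(0.1334−0.0304) = 19.8671
P₀ = 0.9695/(1+0.1334)^1 + 1.1190/(1+0.1334)^2 + 1.2916/(1+0.1334)^3 + 1.4907/(1+0.1334)^4 + 1.7206/(1+0.1334)^5 + 1.9859/(1+0.1334)^6 + 19.8671/(1+0.1334)^6 = 14.7459

A$14.75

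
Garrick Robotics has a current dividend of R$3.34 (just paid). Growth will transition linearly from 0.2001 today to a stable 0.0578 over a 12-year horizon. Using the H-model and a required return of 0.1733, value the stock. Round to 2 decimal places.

H-model: P₀ = D₀[(1+g_L) + H(g_S−g_L)]/(r−g_L), with H = 12/2 = 6.
P₀ = 3.34 × [(1+0.0578) + 6×(0.2001−0.0578)] / (0.1733−0.0578)
   = 3.34 × 1.9116 / 0.1155 = 55.2792

R$55.28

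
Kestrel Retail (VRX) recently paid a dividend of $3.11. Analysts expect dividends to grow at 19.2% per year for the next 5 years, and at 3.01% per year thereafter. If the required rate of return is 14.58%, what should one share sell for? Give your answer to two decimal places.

Two-stage DDM. Project D₁…D_5 at 0.192, terminal growth 0.0301, discount at r = 0.1458.
D_1 = 3.7071
D_2 = 4.4189
D_3 = 5.2673
D_4 = 6.2786
D_5 = 7.4841
Terminal value at t=5: TV = D_6/(r−g) = 7.7094/(0.1458−0.0301) = 66.6327
P₀ = 3.7071/(1+0.1458)^1 + 4.4189/(1+0.1458)^2 + 5.2673/(1+0.1458)^3 + 6.2786/(1+0.1458)^4 + 7.4841/(1+0.1458)^5 + 66.6327/(1+0.1458)^5 = 51.2751

$51.28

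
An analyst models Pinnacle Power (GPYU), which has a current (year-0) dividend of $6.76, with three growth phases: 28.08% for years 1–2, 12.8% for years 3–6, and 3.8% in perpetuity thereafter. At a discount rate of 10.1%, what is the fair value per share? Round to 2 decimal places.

$221.97

Three-stage DDM. Project D₁…D_6; terminal Gordon value at t=6 with g = 0.038; discount at r = 0.101.
D_1 = 8.6582
D_2 = 11.0894
D_3 = 12.5089
D_4 = 14.1100
D_5 = 15.9161
D_6 = 17.9534
TV_6 = 18.6356/(0.101−0.038) = 295.8030
P₀ = Σ Dₜ/(1+r)ᵗ + TV_6/(1+r)^6 = 221.9692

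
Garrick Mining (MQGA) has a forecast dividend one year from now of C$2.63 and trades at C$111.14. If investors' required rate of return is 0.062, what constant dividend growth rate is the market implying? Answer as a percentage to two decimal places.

From P₀ = D₁/(r − g), the implied growth is g = r − D₁/P₀.
g = 0.062 − 2.63/111.14 = 0.062 − 0.02366 = 0.03834

3.83%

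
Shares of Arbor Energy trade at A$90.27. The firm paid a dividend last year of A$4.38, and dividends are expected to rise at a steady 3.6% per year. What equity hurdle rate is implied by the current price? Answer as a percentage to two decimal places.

Rearranging the constant-growth DDM: r = D₁/P₀ + g.
D₁ = 4.38 × (1 + 0.036) = 4.5377.
r = 4.5377 / 90.27 + 0.036 = 0.05027 + 0.036 = 0.08627

8.63%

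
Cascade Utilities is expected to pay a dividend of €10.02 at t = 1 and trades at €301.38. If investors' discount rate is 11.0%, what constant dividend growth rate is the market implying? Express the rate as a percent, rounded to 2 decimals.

7.68%

From P₀ = D₁/(r − g), the implied growth is g = r − D₁/P₀.
g = 0.11 − 10.02/301.38 = 0.11 − 0.03325 = 0.07675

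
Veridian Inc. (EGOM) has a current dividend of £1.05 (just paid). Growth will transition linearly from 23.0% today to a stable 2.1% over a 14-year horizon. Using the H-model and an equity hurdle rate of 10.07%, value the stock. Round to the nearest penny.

£32.73

H-model: P₀ = D₀[(1+g_L) + H(g_S−g_L)]/(r−g_L), with H = 14/2 = 7.
P₀ = 1.05 × [(1+0.021) + 7×(0.23−0.021)] / (0.1007−0.021)
   = 1.05 × 2.4840 / 0.0797 = 32.7252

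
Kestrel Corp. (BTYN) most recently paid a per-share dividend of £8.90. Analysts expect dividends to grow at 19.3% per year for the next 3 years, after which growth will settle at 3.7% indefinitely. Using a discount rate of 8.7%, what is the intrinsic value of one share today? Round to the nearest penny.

£276.28

Two-stage DDM. Project D₁…D_3 at 0.193, terminal growth 0.037, discount at r = 0.087.
D_1 = 10.6177
D_2 = 12.6669
D_3 = 15.1116
Terminal value at t=3: TV = D_4/(r−g) = 15.6708/(0.087−0.037) = 313.4152
P₀ = 10.6177/(1+0.087)^1 + 12.6669/(1+0.087)^2 + 15.1116/(1+0.087)^3 + 313.4152/(1+0.087)^3 = 276.2775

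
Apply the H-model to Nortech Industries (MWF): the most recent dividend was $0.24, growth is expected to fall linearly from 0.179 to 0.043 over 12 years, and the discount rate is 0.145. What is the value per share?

$4.37

H-model: P₀ = D₀[(1+g_L) + H(g_S−g_L)]/(r−g_L), with H = 12/2 = 6.
P₀ = 0.24 × [(1+0.043) + 6×(0.179−0.043)] / (0.145−0.043)
   = 0.24 × 1.8590 / 0.102 = 4.3741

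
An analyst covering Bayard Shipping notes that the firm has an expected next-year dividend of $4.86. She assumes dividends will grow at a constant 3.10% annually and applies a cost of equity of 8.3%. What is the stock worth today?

Gordon growth model: P₀ = D₁/(r − g), with D₁ = 4.86 given directly.
P₀ = 4.8600 / (0.083 − 0.031) = 4.8600 / 0.052 = 93.4615

$93.46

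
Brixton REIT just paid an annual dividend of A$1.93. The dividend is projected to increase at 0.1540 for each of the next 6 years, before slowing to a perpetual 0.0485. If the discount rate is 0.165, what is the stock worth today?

Two-stage DDM. Project D₁…D_6 at 0.154, terminal growth 0.0485, discount at r = 0.165.
D_1 = 2.2272
D_2 = 2.5702
D_3 = 2.9660
D_4 = 3.4228
D_5 = 3.9499
D_6 = 4.5582
Terminal value at t=6: TV = D_7/(r−g) = 4.7793/(0.165−0.0485) = 41.0237
P₀ = 2.2272/(1+0.165)^1 + 2.5702/(1+0.165)^2 + 2.9660/(1+0.165)^3 + 3.4228/(1+0.165)^4 + 3.9499/(1+0.165)^5 + 4.5582/(1+0.165)^6 + 41.0237/(1+0.165)^6 = 27.6122

A$27.61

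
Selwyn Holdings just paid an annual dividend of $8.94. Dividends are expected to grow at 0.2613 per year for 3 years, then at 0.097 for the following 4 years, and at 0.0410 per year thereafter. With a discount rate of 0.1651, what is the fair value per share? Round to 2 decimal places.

Three-stage DDM. Project D₁…D_7; terminal Gordon value at t=7 with g = 0.041; discount at r = 0.1651.
D_1 = 11.2760
D_2 = 14.2224
D_3 = 17.9388
D_4 = 19.6788
D_5 = 21.5877
D_6 = 23.6817
D_7 = 25.9788
TV_7 = 27.0439/(0.1651−0.041) = 217.9205
P₀ = Σ Dₜ/(1+r)ᵗ + TV_7/(1+r)^7 = 145.3888

$145.39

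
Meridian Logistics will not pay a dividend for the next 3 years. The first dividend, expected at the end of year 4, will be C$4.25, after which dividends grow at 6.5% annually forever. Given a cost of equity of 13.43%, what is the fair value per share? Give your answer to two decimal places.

C$42.02

Deferred-dividend DDM. At t=3 the remaining stream is a growing perpetuity with first payment D_4 = 4.25.
V_3 = D_4/(r−g) = 4.25/(0.1343−0.065) = 61.3276
P₀ = V_3/(1+r)^3 = 61.3276/(1+0.1343)^3 = 42.0215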